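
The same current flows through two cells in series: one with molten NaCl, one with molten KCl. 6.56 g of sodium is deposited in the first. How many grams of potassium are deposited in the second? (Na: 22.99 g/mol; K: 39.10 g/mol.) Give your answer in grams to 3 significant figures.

n(Na) = 6.56 / 22.99 = 0.2853 mol
Na⁺ + e⁻ → Na, so n(e⁻) = 0.2853 mol
Same current for the same time ⇒ same n(e⁻) = 0.2853 mol in both cells.
K⁺ + e⁻ → K, so n(K) = 0.2853 mol
m(K) = 0.2853 × 39.10 = 11.2 g

11.2 g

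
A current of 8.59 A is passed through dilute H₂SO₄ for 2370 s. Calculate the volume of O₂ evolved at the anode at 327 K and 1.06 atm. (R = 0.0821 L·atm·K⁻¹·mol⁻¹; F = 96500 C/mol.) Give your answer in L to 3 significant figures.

1.34 L

Charge passed = 8.59 × 2370 = 20360 C
n(e⁻) = 20360 / 96500 = 0.2110 mol
2H₂O → O₂ + 4H⁺ + 4e⁻, so n(O₂) = 0.2110 / 4 = 0.05275 mol
V = nRT/P = 0.05275 × 0.0821 × 327 / 1.06 = 1.336 L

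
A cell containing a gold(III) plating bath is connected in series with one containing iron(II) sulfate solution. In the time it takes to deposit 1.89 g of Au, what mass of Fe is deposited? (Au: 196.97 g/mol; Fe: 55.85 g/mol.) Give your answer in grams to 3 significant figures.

n(Au) = 1.89 / 196.97 = 0.009595 mol
Au³⁺ + 3e⁻ → Au, so n(e⁻) = 3 × 0.009595 = 0.02879 mol
Since the cells are in series, n(e⁻) in the Fe cell is also 0.02879 mol.
Fe²⁺ + 2e⁻ → Fe, so n(Fe) = 0.02879 / 2 = 0.01440 mol
m(Fe) = 0.01440 × 55.85 = 0.804 g

0.804 g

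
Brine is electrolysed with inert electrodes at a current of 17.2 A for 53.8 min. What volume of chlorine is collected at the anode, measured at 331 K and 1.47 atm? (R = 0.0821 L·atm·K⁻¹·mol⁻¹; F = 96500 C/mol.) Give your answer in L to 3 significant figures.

5.32 L

Q = 17.2 A × 3228 s = 55520 C
n(e⁻) = 55520 / 96500 = 0.5753 mol
2Cl⁻ → Cl₂ + 2e⁻, so n(Cl₂) = 0.5753 / 2 = 0.2877 mol
V = nRT/P = 0.2877 × 0.0821 × 331 / 1.47 = 5.319 L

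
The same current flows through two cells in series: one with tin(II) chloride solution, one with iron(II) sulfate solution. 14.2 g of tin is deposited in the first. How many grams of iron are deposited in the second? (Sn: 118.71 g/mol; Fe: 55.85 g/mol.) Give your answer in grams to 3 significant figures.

n(Sn) = 14.2 / 118.71 = 0.1196 mol
Sn²⁺ + 2e⁻ → Sn, so n(e⁻) = 2 × 0.1196 = 0.2392 mol
Same current for the same time ⇒ same n(e⁻) = 0.2392 mol in both cells.
Fe²⁺ + 2e⁻ → Fe, so n(Fe) = 0.2392 / 2 = 0.1196 mol
m(Fe) = 0.1196 × 55.85 = 6.68 g

6.68 g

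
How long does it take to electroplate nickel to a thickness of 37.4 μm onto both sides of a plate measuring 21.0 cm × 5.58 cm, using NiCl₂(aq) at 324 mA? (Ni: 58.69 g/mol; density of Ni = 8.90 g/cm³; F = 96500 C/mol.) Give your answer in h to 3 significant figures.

Plated area = 2 × 21.0 × 5.58 = 234.4 cm²
Volume = 234.4 × 37.4×10⁻⁴ cm = 0.8767 cm³
m(Ni) = 0.8767 × 8.90 = 7.803 g
n(Ni) = 7.803 / 58.69 = 0.1330 mol; n(e⁻) = 2 × 0.1330 = 0.2660 mol
Q = 0.2660 × 96500 = 25670 C
t = 25670 / 0.324 = 79230 s = 22.0 h

22.0 h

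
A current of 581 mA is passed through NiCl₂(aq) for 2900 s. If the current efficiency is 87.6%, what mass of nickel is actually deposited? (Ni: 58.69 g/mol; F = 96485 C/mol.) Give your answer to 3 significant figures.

0.449 g

Q = 0.581 × 2900 = 1685 C
n(e⁻) = 1685 / 96485 = 0.01746 mol
Ni²⁺ + 2e⁻ → Ni, so theoretical m(Ni) = 0.008730 × 58.69 = 0.5124 g
Actual mass = 87.6% × 0.5124 = 0.449 g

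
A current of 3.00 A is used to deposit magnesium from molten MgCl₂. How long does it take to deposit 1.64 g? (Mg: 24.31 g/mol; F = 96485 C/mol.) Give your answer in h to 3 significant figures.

1.21 h

n(Mg) = 1.64 / 24.31 = 0.06746 mol
Mg²⁺ + 2e⁻ → Mg, so n(e⁻) = 2 × 0.06746 = 0.1349 mol
Q = 0.1349 × 96485 = 13020 C
t = Q / I = 13020 / 3.00 = 4340 s = 1.21 h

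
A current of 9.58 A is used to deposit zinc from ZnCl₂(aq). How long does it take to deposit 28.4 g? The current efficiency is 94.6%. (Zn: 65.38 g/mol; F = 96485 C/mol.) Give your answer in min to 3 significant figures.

n(Zn) = 28.4 / 65.38 = 0.4344 mol
Zn²⁺ + 2e⁻ → Zn, so n(e⁻) = 2 × 0.4344 = 0.8688 mol
Q = 0.8688 × 96485 / 0.946 = 88610 C
t = Q / I = 88610 / 9.58 = 9249 s = 154 min

154 min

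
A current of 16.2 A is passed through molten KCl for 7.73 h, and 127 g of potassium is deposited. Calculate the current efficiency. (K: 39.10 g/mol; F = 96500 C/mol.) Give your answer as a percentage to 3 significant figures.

Q = 16.2 × 27828 = 4.508×10^5 C
n(e⁻) = 4.508×10^5 / 96500 = 4.672 mol
K⁺ + e⁻ → K, so theoretical n(K) = 4.672 mol → 182.7 g
Efficiency = 127 / 182.7 = 0.6951 = 69.5%

69.5%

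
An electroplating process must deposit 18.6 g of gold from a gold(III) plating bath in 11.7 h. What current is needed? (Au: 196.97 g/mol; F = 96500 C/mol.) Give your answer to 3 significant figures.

0.649 A

n(Au) = 18.6 / 196.97 = 0.09443 mol
Au³⁺ + 3e⁻ → Au, so n(e⁻) = 3 × 0.09443 = 0.2833 mol
Q = 0.2833 × 96500 = 27340 C
I = Q / t = 27340 / 42120 s = 0.649 A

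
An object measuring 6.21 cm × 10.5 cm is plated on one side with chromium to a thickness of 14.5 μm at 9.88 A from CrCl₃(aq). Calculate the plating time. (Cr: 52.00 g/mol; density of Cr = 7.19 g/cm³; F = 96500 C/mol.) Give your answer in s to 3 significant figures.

Plated area = 6.21 × 10.5 = 65.21 cm²
Volume = 65.21 × 14.5×10⁻⁴ cm = 0.09455 cm³
m(Cr) = 0.09455 × 7.19 = 0.6798 g
n(Cr) = 0.6798 / 52.00 = 0.01307 mol; n(e⁻) = 3 × 0.01307 = 0.03921 mol
Q = 0.03921 × 96500 = 3784 C
t = 3784 / 9.88 = 383.0 s

383 s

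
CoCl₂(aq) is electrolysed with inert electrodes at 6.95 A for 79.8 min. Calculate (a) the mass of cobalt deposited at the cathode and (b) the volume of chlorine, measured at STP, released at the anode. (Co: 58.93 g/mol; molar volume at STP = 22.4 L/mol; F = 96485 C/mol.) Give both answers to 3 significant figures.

10.2 g Co; 3.86 L Cl₂

Q = 6.95 × 4788 = 33280 C; n(e⁻) = 33280 / 96485 = 0.3449 mol
Cathode: Co²⁺ + 2e⁻ → Co → n(Co) = 0.3449/2 = 0.1725 mol → 10.2 g
Anode: 2Cl⁻ → Cl₂ + 2e⁻ → n(Cl₂) = 0.3449/2 = 0.1725 mol → 3.86 L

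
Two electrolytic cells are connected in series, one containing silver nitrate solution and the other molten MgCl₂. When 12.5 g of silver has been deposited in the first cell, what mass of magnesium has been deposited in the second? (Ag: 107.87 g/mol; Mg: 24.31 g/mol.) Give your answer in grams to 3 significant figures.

n(Ag) = 12.5 / 107.87 = 0.1159 mol
Ag⁺ + e⁻ → Ag, so n(e⁻) = 0.1159 mol
In series, the same 0.1159 mol of electrons flows through the second cell.
Mg²⁺ + 2e⁻ → Mg, so n(Mg) = 0.1159 / 2 = 0.05795 mol
m(Mg) = 0.05795 × 24.31 = 1.41 g

1.41 g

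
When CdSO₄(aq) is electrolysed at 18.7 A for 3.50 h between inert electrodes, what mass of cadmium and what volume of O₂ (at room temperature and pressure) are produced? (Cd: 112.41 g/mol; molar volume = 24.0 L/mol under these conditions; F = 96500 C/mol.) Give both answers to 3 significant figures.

Q = 18.7 × 12600 = 2.356×10^5 C; n(e⁻) = 2.356×10^5 / 96500 = 2.441 mol
Cathode: Cd²⁺ + 2e⁻ → Cd → n(Cd) = 2.441/2 = 1.221 mol → 137 g
Anode: 2H₂O → O₂ + 4H⁺ + 4e⁻ → n(O₂) = 2.441/4 = 0.6103 mol → 14.6 L

137 g Cd; 14.6 L O₂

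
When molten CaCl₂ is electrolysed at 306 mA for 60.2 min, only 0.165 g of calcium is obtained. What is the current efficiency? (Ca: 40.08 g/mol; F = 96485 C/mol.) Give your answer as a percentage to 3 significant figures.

Q = 0.306 × 3612 = 1105 C
n(e⁻) = 1105 / 96485 = 0.01145 mol
Ca²⁺ + 2e⁻ → Ca, so theoretical n(Ca) = 0.005725 mol → 0.2295 g
Efficiency = 0.165 / 0.2295 = 0.7190 = 71.9%

71.9%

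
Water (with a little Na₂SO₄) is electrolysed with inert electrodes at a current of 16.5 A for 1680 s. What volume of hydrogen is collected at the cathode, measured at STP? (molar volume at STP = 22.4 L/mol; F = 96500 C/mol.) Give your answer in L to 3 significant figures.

Q = It = 16.5 × 1680 = 27720 C
n(e⁻) = 27720 / 96500 = 0.2873 mol
2H⁺ + 2e⁻ → H₂, so n(H₂) = 0.2873 / 2 = 0.1437 mol
V = 0.1437 × 22.4 = 3.219 L

3.22 L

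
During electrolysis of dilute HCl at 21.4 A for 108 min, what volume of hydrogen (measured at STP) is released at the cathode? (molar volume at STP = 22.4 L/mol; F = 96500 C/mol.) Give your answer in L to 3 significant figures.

Charge passed = 21.4 × 6480 = 1.387×10^5 C
n(e⁻) = Q/F = 1.387×10^5/96500 = 1.437 mol
2H⁺ + 2e⁻ → H₂, so n(H₂) = 1.437 / 2 = 0.7185 mol
V = 0.7185 × 22.4 = 16.09 L

16.1 L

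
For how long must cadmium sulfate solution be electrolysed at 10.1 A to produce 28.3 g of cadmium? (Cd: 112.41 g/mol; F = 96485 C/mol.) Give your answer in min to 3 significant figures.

80.2 min

n(Cd) = 28.3 / 112.41 = 0.2518 mol
Cd²⁺ + 2e⁻ → Cd, so n(e⁻) = 2 × 0.2518 = 0.5036 mol
Q = 0.5036 × 96485 = 48590 C
t = Q / I = 48590 / 10.1 = 4811 s = 80.2 min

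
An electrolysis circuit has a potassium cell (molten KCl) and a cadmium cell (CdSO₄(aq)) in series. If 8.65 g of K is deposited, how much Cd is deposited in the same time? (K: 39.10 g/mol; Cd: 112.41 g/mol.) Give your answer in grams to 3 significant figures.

12.4 g

n(K) = 8.65 / 39.10 = 0.2212 mol
K⁺ + e⁻ → K, so n(e⁻) = 0.2212 mol
Since the cells are in series, n(e⁻) in the Cd cell is also 0.2212 mol.
Cd²⁺ + 2e⁻ → Cd, so n(Cd) = 0.2212 / 2 = 0.1106 mol
m(Cd) = 0.1106 × 112.41 = 12.4 g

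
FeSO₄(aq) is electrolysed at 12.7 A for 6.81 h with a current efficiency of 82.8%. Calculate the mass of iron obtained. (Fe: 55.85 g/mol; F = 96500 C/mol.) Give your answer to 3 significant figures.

Q = 12.7 × 24516 = 3.114×10^5 C
n(e⁻) = 3.114×10^5 / 96500 = 3.227 mol
Fe²⁺ + 2e⁻ → Fe, so theoretical m(Fe) = 1.614 × 55.85 = 90.14 g
Actual mass = 82.8% × 90.14 = 74.6 g

74.6 g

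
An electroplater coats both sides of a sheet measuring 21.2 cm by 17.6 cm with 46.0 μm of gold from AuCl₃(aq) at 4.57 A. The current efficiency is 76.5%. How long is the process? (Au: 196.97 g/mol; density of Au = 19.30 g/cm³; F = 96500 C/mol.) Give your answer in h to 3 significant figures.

Plated area = 2 × 21.2 × 17.6 = 746.2 cm²
Volume = 746.2 × 46.0×10⁻⁴ cm = 3.433 cm³
m(Au) = 3.433 × 19.30 = 66.26 g
n(Au) = 66.26 / 196.97 = 0.3364 mol; n(e⁻) = 3 × 0.3364 = 1.009 mol
Q = 1.009 × 96500 / 0.765 = 1.273×10^5 C
t = 1.273×10^5 / 4.57 = 27860 s = 7.74 h

7.74 h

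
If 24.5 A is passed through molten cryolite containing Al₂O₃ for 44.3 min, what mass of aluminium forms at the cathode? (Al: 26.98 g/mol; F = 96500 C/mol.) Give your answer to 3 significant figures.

6.07 g

Q = 24.5 A × 2658 s = 65120 C
Moles of electrons = 65120 / 96500 = 0.6748 mol
Al³⁺ + 3e⁻ → Al, so n(Al) = 0.6748 / 3 = 0.2249 mol
m = 0.2249 × 26.98 = 6.07 g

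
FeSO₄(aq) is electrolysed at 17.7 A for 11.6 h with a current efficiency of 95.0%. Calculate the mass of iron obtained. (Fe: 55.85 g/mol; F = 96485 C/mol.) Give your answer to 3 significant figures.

Q = 17.7 × 41760 = 7.392×10^5 C
n(e⁻) = 7.392×10^5 / 96485 = 7.661 mol
Fe²⁺ + 2e⁻ → Fe, so theoretical m(Fe) = 3.831 × 55.85 = 214.0 g
Actual mass = 95.0% × 214.0 = 203 g

203 g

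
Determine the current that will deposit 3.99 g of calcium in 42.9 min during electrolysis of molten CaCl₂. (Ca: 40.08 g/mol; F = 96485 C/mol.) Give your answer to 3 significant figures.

n(Ca) = 3.99 / 40.08 = 0.09955 mol
Ca²⁺ + 2e⁻ → Ca, so n(e⁻) = 2 × 0.09955 = 0.1991 mol
Q = 0.1991 × 96485 = 19210 C
I = Q / t = 19210 / 2574 s = 7.46 A

7.46 A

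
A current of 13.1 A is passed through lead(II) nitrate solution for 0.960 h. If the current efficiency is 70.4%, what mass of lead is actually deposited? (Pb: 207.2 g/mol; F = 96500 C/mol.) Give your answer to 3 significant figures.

34.2 g

Q = 13.1 × 3456 = 45270 C
n(e⁻) = 45270 / 96500 = 0.4691 mol
Pb²⁺ + 2e⁻ → Pb, so theoretical m(Pb) = 0.2346 × 207.2 = 48.61 g
Actual mass = 70.4% × 48.61 = 34.2 g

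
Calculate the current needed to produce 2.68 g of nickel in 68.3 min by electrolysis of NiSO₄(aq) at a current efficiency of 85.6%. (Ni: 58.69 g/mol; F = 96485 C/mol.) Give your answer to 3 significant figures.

2.51 A

n(Ni) = 2.68 / 58.69 = 0.04566 mol
Ni²⁺ + 2e⁻ → Ni, so n(e⁻) = 2 × 0.04566 = 0.09132 mol
Q = 0.09132 × 96485 / 0.856 = 10290 C
I = Q / t = 10290 / 4098 s = 2.51 A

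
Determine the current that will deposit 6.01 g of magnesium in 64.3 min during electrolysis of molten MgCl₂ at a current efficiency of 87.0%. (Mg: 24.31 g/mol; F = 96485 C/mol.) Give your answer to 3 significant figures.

14.2 A

n(Mg) = 6.01 / 24.31 = 0.2472 mol
Mg²⁺ + 2e⁻ → Mg, so n(e⁻) = 2 × 0.2472 = 0.4944 mol
Q = 0.4944 × 96485 / 0.870 = 54830 C
I = Q / t = 54830 / 3858 s = 14.2 A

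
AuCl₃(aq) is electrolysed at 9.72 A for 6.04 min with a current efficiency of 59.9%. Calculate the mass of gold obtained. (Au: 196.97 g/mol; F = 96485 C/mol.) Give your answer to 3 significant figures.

Q = 9.72 × 362.4 = 3523 C
n(e⁻) = 3523 / 96485 = 0.03651 mol
Au³⁺ + 3e⁻ → Au, so theoretical m(Au) = 0.01217 × 196.97 = 2.397 g
Actual mass = 59.9% × 2.397 = 1.44 g

1.44 g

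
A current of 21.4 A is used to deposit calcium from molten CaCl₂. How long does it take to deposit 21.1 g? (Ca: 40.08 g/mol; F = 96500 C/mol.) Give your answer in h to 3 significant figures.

n(Ca) = 21.1 / 40.08 = 0.5264 mol
Ca²⁺ + 2e⁻ → Ca, so n(e⁻) = 2 × 0.5264 = 1.053 mol
Q = 1.053 × 96500 = 1.016×10^5 C
t = Q / I = 1.016×10^5 / 21.4 = 4748 s = 1.32 h

1.32 h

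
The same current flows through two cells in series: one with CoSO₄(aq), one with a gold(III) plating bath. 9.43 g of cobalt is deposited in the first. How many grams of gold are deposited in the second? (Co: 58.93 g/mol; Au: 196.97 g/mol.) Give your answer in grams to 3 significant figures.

21.0 g

n(Co) = 9.43 / 58.93 = 0.1600 mol
Co²⁺ + 2e⁻ → Co, so n(e⁻) = 2 × 0.1600 = 0.3200 mol
Same current for the same time ⇒ same n(e⁻) = 0.3200 mol in both cells.
Au³⁺ + 3e⁻ → Au, so n(Au) = 0.3200 / 3 = 0.1067 mol
m(Au) = 0.1067 × 196.97 = 21.0 g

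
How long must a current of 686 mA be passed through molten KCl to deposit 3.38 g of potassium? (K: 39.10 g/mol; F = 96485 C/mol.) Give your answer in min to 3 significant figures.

n(K) = 3.38 / 39.10 = 0.08645 mol
K⁺ + e⁻ → K, so n(e⁻) = 0.08645 mol
Q = 0.08645 × 96485 = 8341 C
t = Q / I = 8341 / 0.686 = 12160 s = 203 min

203 min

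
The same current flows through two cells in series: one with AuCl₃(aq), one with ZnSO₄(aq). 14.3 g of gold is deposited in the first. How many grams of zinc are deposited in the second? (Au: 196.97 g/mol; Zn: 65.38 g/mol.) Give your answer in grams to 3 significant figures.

n(Au) = 14.3 / 196.97 = 0.07260 mol
Au³⁺ + 3e⁻ → Au, so n(e⁻) = 3 × 0.07260 = 0.2178 mol
Same current for the same time ⇒ same n(e⁻) = 0.2178 mol in both cells.
Zn²⁺ + 2e⁻ → Zn, so n(Zn) = 0.2178 / 2 = 0.1089 mol
m(Zn) = 0.1089 × 65.38 = 7.12 g

7.12 g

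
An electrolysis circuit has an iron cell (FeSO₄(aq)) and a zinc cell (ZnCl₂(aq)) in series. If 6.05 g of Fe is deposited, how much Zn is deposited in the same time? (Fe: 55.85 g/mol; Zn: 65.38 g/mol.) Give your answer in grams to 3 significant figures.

n(Fe) = 6.05 / 55.85 = 0.1083 mol
Fe²⁺ + 2e⁻ → Fe, so n(e⁻) = 2 × 0.1083 = 0.2166 mol
The cells are in series, so the same charge (and hence the same n(e⁻) = 0.2166 mol) passes through both.
Zn²⁺ + 2e⁻ → Zn, so n(Zn) = 0.2166 / 2 = 0.1083 mol
m(Zn) = 0.1083 × 65.38 = 7.08 g

7.08 g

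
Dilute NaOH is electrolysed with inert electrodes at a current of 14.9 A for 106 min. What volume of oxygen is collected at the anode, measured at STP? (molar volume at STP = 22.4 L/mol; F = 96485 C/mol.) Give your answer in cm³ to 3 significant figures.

5500 cm³

Q = It = 14.9 × 6360 = 94760 C
n(e⁻) = Q/F = 94760/96485 = 0.9821 mol
2H₂O → O₂ + 4H⁺ + 4e⁻, so n(O₂) = 0.9821 / 4 = 0.2455 mol
V = 0.2455 × 22.4 = 5.499 L
= 5500 cm³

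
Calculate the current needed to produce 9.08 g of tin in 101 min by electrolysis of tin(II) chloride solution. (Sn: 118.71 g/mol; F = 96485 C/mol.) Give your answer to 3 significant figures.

2.44 A

n(Sn) = 9.08 / 118.71 = 0.07649 mol
Sn²⁺ + 2e⁻ → Sn, so n(e⁻) = 2 × 0.07649 = 0.1530 mol
Q = 0.1530 × 96485 = 14760 C
I = Q / t = 14760 / 6060 s = 2.44 A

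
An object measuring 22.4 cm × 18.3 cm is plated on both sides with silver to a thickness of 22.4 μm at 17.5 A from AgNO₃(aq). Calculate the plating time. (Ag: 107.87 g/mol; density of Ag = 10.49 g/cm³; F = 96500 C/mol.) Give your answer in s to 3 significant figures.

985 s

Plated area = 2 × 22.4 × 18.3 = 819.8 cm²
Volume = 819.8 × 22.4×10⁻⁴ cm = 1.836 cm³
m(Ag) = 1.836 × 10.49 = 19.26 g
n(Ag) = 19.26 / 107.87 = 0.1785 mol; n(e⁻) = 0.1785 mol
Q = 0.1785 × 96500 = 17230 C
t = 17230 / 17.5 = 984.6 s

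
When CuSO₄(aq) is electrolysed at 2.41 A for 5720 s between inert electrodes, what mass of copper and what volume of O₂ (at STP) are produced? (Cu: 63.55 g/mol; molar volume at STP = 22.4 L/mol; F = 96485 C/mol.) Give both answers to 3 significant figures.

Q = 2.41 × 5720 = 13790 C; n(e⁻) = 13790 / 96485 = 0.1429 mol
Cathode: Cu²⁺ + 2e⁻ → Cu → n(Cu) = 0.1429/2 = 0.07145 mol → 4.54 g
Anode: 2H₂O → O₂ + 4H⁺ + 4e⁻ → n(O₂) = 0.1429/4 = 0.03573 mol → 0.800 L

4.54 g Cu; 0.800 L O₂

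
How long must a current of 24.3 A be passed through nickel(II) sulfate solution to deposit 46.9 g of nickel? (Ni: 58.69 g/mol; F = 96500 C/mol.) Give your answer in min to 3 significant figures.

106 min

n(Ni) = 46.9 / 58.69 = 0.7991 mol
Ni²⁺ + 2e⁻ → Ni, so n(e⁻) = 2 × 0.7991 = 1.598 mol
Q = 1.598 × 96500 = 1.542×10^5 C
t = Q / I = 1.542×10^5 / 24.3 = 6346 s = 106 min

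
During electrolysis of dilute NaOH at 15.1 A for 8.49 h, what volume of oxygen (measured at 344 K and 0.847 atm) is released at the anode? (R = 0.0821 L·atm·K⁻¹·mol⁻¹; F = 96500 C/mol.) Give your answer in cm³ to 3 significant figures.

39900 cm³

Q = It = 15.1 × 30564 = 4.615×10^5 C
n(e⁻) = 4.615×10^5 / 96500 = 4.782 mol
2H₂O → O₂ + 4H⁺ + 4e⁻, so n(O₂) = 4.782 / 4 = 1.196 mol
V = nRT/P = 1.196 × 0.0821 × 344 / 0.847 = 39.88 L
= 39900 cm³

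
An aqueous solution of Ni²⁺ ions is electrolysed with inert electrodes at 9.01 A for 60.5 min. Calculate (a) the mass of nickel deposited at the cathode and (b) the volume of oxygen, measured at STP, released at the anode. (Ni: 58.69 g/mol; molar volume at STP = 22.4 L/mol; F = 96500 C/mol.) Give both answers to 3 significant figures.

9.95 g Ni; 1.90 L O₂

Q = 9.01 × 3630 = 32710 C; n(e⁻) = 32710 / 96500 = 0.3390 mol
Cathode: Ni²⁺ + 2e⁻ → Ni → n(Ni) = 0.3390/2 = 0.1695 mol → 9.95 g
Anode: 2H₂O → O₂ + 4H⁺ + 4e⁻ → n(O₂) = 0.3390/4 = 0.08475 mol → 1.90 L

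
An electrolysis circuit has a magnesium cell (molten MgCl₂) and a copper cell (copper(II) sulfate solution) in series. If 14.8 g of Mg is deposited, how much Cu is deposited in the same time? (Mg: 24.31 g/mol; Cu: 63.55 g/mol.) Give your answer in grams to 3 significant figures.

n(Mg) = 14.8 / 24.31 = 0.6088 mol
Mg²⁺ + 2e⁻ → Mg, so n(e⁻) = 2 × 0.6088 = 1.218 mol
In series, the same 1.218 mol of electrons flows through the second cell.
Cu²⁺ + 2e⁻ → Cu, so n(Cu) = 1.218 / 2 = 0.6090 mol
m(Cu) = 0.6090 × 63.55 = 38.7 g

38.7 g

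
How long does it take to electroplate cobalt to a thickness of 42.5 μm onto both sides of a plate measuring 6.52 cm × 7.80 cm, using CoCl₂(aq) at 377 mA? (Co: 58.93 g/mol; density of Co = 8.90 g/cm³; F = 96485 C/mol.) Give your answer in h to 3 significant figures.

Plated area = 2 × 6.52 × 7.80 = 101.7 cm²
Volume = 101.7 × 42.5×10⁻⁴ cm = 0.4322 cm³
m(Co) = 0.4322 × 8.90 = 3.847 g
n(Co) = 3.847 / 58.93 = 0.06528 mol; n(e⁻) = 2 × 0.06528 = 0.1306 mol
Q = 0.1306 × 96485 = 12600 C
t = 12600 / 0.377 = 33420 s = 9.28 h

9.28 h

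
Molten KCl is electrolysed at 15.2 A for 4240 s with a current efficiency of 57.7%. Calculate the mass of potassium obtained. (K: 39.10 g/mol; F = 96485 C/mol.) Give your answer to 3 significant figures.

Q = 15.2 × 4240 = 64450 C
n(e⁻) = 64450 / 96485 = 0.6680 mol
K⁺ + e⁻ → K, so theoretical m(K) = 0.6680 × 39.10 = 26.12 g
Actual mass = 57.7% × 26.12 = 15.1 g

15.1 g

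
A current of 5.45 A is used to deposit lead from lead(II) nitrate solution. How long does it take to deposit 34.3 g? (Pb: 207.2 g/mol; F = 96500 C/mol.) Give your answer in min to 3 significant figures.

97.7 min

n(Pb) = 34.3 / 207.2 = 0.1655 mol
Pb²⁺ + 2e⁻ → Pb, so n(e⁻) = 2 × 0.1655 = 0.3310 mol
Q = 0.3310 × 96500 = 31940 C
t = Q / I = 31940 / 5.45 = 5861 s = 97.7 min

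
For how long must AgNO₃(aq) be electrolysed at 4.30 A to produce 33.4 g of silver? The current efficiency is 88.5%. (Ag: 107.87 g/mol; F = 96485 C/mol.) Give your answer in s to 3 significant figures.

7850 s

n(Ag) = 33.4 / 107.87 = 0.3096 mol
Ag⁺ + e⁻ → Ag, so n(e⁻) = 0.3096 mol
Q = 0.3096 × 96485 / 0.885 = 33750 C
t = Q / I = 33750 / 4.30 = 7849 s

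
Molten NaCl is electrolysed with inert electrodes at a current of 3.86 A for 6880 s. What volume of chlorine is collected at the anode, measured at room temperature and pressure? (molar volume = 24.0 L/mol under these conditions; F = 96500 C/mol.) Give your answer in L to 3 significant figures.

Q = It = 3.86 × 6880 = 26560 C
Moles of electrons = 26560 / 96500 = 0.2752 mol
2Cl⁻ → Cl₂ + 2e⁻, so n(Cl₂) = 0.2752 / 2 = 0.1376 mol
V = 0.1376 × 24.0 = 3.302 L

3.30 L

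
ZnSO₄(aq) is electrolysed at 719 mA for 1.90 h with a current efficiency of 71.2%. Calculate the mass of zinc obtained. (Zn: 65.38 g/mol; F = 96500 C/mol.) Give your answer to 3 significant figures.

Q = 0.719 × 6840 = 4918 C
n(e⁻) = 4918 / 96500 = 0.05096 mol
Zn²⁺ + 2e⁻ → Zn, so theoretical m(Zn) = 0.02548 × 65.38 = 1.666 g
Actual mass = 71.2% × 1.666 = 1.19 g

1.19 g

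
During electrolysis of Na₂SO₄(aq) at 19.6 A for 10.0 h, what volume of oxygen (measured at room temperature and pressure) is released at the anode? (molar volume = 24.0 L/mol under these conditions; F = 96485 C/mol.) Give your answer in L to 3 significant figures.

43.9 L

Q = 19.6 A × 36000 s = 7.056×10^5 C
Moles of electrons = 7.056×10^5 / 96485 = 7.313 mol
2H₂O → O₂ + 4H⁺ + 4e⁻, so n(O₂) = 7.313 / 4 = 1.828 mol
V = 1.828 × 24.0 = 43.87 L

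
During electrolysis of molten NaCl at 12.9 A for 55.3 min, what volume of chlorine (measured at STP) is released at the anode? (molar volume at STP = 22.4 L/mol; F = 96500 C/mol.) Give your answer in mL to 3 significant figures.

Charge passed = 12.9 × 3318 = 42800 C
Moles of electrons = 42800 / 96500 = 0.4435 mol
2Cl⁻ → Cl₂ + 2e⁻, so n(Cl₂) = 0.4435 / 2 = 0.2218 mol
V = 0.2218 × 22.4 = 4.968 L
= 4970 mL

4970 mL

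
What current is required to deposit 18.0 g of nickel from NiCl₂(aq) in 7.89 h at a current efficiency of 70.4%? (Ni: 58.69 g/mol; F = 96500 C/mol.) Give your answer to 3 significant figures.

n(Ni) = 18.0 / 58.69 = 0.3067 mol
Ni²⁺ + 2e⁻ → Ni, so n(e⁻) = 2 × 0.3067 = 0.6134 mol
Q = 0.6134 × 96500 / 0.704 = 84080 C
I = Q / t = 84080 / 28404 s = 2.96 A

2.96 A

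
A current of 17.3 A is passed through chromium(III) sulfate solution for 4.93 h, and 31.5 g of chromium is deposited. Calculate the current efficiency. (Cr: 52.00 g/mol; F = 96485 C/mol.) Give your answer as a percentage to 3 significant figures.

57.1%

Q = 17.3 × 17748 = 3.070×10^5 C
n(e⁻) = 3.070×10^5 / 96485 = 3.182 mol
Cr³⁺ + 3e⁻ → Cr, so theoretical n(Cr) = 1.061 mol → 55.17 g
Efficiency = 31.5 / 55.17 = 0.5710 = 57.1%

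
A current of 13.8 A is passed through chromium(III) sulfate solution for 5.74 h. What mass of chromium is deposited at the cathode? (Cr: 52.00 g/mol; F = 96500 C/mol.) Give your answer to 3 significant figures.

51.2 g

Q = 13.8 A × 20664 s = 2.852×10^5 C
Moles of electrons = 2.852×10^5 / 96500 = 2.955 mol
Cr³⁺ + 3e⁻ → Cr, so n(Cr) = 2.955 / 3 = 0.9850 mol
m = 0.9850 × 52.00 = 51.2 g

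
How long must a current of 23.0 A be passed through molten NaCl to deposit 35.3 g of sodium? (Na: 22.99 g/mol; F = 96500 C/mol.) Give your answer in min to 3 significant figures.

107 min

n(Na) = 35.3 / 22.99 = 1.535 mol
Na⁺ + e⁻ → Na, so n(e⁻) = 1.535 mol
Q = 1.535 × 96500 = 1.481×10^5 C
t = Q / I = 1.481×10^5 / 23.0 = 6439 s = 107 min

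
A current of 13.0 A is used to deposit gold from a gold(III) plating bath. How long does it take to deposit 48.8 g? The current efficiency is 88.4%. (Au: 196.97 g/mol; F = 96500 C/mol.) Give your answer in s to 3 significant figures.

6240 s

n(Au) = 48.8 / 196.97 = 0.2478 mol
Au³⁺ + 3e⁻ → Au, so n(e⁻) = 3 × 0.2478 = 0.7434 mol
Q = 0.7434 × 96500 / 0.884 = 81150 C
t = Q / I = 81150 / 13.0 = 6242 s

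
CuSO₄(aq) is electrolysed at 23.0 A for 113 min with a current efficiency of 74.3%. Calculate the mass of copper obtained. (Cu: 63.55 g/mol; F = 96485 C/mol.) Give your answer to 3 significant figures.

38.2 g

Q = 23.0 × 6780 = 1.559×10^5 C
n(e⁻) = 1.559×10^5 / 96485 = 1.616 mol
Cu²⁺ + 2e⁻ → Cu, so theoretical m(Cu) = 0.8080 × 63.55 = 51.35 g
Actual mass = 74.3% × 51.35 = 38.2 g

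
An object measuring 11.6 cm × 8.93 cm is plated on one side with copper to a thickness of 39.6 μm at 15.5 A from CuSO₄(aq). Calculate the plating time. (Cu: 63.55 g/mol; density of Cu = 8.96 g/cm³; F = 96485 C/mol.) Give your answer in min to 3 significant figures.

Plated area = 11.6 × 8.93 = 103.6 cm²
Volume = 103.6 × 39.6×10⁻⁴ cm = 0.4103 cm³
m(Cu) = 0.4103 × 8.96 = 3.676 g
n(Cu) = 3.676 / 63.55 = 0.05784 mol; n(e⁻) = 2 × 0.05784 = 0.1157 mol
Q = 0.1157 × 96485 = 11160 C
t = 11160 / 15.5 = 720.0 s = 12.0 min

12.0 min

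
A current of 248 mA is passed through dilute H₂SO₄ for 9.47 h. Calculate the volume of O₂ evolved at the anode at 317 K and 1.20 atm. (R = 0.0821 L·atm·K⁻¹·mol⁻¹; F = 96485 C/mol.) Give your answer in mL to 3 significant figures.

Q = 0.248 A × 34092 s = 8455 C
Moles of electrons = 8455 / 96485 = 0.08763 mol
2H₂O → O₂ + 4H⁺ + 4e⁻, so n(O₂) = 0.08763 / 4 = 0.02191 mol
V = nRT/P = 0.02191 × 0.0821 × 317 / 1.20 = 0.4752 L
= 475 mL

475 mL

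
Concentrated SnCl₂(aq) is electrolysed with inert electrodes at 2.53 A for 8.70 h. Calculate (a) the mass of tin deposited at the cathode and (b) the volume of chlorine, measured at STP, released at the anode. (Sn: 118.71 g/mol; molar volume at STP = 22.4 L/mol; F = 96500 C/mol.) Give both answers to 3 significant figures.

Q = 2.53 × 31320 = 79240 C; n(e⁻) = 79240 / 96500 = 0.8211 mol
Cathode: Sn²⁺ + 2e⁻ → Sn → n(Sn) = 0.8211/2 = 0.4106 mol → 48.7 g
Anode: 2Cl⁻ → Cl₂ + 2e⁻ → n(Cl₂) = 0.8211/2 = 0.4106 mol → 9.20 L

48.7 g Sn; 9.20 L Cl₂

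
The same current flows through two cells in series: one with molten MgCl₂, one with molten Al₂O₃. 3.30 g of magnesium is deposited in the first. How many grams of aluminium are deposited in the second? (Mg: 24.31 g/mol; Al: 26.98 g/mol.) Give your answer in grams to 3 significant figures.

n(Mg) = 3.30 / 24.31 = 0.1357 mol
Mg²⁺ + 2e⁻ → Mg, so n(e⁻) = 2 × 0.1357 = 0.2714 mol
Since the cells are in series, n(e⁻) in the Al cell is also 0.2714 mol.
Al³⁺ + 3e⁻ → Al, so n(Al) = 0.2714 / 3 = 0.09047 mol
m(Al) = 0.09047 × 26.98 = 2.44 g

2.44 g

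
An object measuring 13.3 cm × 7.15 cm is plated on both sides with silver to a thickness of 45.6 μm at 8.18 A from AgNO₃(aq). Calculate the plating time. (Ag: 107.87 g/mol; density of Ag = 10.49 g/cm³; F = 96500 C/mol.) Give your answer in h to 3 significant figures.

Plated area = 2 × 13.3 × 7.15 = 190.2 cm²
Volume = 190.2 × 45.6×10⁻⁴ cm = 0.8673 cm³
m(Ag) = 0.8673 × 10.49 = 9.098 g
n(Ag) = 9.098 / 107.87 = 0.08434 mol; n(e⁻) = 0.08434 mol
Q = 0.08434 × 96500 = 8139 C
t = 8139 / 8.18 = 995.0 s = 0.276 h

0.276 h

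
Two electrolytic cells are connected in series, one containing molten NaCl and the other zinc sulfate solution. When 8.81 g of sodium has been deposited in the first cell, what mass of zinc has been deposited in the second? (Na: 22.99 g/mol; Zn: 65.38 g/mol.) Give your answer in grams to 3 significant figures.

12.5 g

n(Na) = 8.81 / 22.99 = 0.3832 mol
Na⁺ + e⁻ → Na, so n(e⁻) = 0.3832 mol
Same current for the same time ⇒ same n(e⁻) = 0.3832 mol in both cells.
Zn²⁺ + 2e⁻ → Zn, so n(Zn) = 0.3832 / 2 = 0.1916 mol
m(Zn) = 0.1916 × 65.38 = 12.5 g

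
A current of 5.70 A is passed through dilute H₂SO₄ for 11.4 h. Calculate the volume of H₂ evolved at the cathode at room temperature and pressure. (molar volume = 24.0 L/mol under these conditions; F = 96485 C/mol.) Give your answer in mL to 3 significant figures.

Q = It = 5.70 × 41040 = 2.339×10^5 C
n(e⁻) = 2.339×10^5 / 96485 = 2.424 mol
2H⁺ + 2e⁻ → H₂, so n(H₂) = 2.424 / 2 = 1.212 mol
V = 1.212 × 24.0 = 29.09 L
= 29100 mL

29100 mL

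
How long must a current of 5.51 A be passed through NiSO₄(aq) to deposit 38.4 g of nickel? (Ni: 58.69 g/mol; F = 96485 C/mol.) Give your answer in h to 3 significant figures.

n(Ni) = 38.4 / 58.69 = 0.6543 mol
Ni²⁺ + 2e⁻ → Ni, so n(e⁻) = 2 × 0.6543 = 1.309 mol
Q = 1.309 × 96485 = 1.263×10^5 C
t = Q / I = 1.263×10^5 / 5.51 = 22920 s = 6.37 h

6.37 h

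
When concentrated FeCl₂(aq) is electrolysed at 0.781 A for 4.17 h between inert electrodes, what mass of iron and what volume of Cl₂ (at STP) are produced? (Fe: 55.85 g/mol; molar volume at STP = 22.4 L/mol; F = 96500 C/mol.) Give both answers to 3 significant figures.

3.39 g Fe; 1.36 L Cl₂

Q = 0.781 × 15012 = 11720 C; n(e⁻) = 11720 / 96500 = 0.1215 mol
Cathode: Fe²⁺ + 2e⁻ → Fe → n(Fe) = 0.1215/2 = 0.06075 mol → 3.39 g
Anode: 2Cl⁻ → Cl₂ + 2e⁻ → n(Cl₂) = 0.1215/2 = 0.06075 mol → 1.36 L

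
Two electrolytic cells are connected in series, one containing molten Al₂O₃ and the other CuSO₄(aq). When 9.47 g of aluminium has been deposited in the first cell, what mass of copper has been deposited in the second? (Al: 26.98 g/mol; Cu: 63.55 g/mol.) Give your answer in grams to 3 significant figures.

33.5 g

n(Al) = 9.47 / 26.98 = 0.3510 mol
Al³⁺ + 3e⁻ → Al, so n(e⁻) = 3 × 0.3510 = 1.053 mol
The cells are in series, so the same charge (and hence the same n(e⁻) = 1.053 mol) passes through both.
Cu²⁺ + 2e⁻ → Cu, so n(Cu) = 1.053 / 2 = 0.5265 mol
m(Cu) = 0.5265 × 63.55 = 33.5 g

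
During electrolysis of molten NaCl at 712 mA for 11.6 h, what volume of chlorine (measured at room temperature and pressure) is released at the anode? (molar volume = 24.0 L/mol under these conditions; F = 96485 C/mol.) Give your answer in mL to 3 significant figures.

Q = It = 0.712 × 41760 = 29730 C
n(e⁻) = 29730 / 96485 = 0.3081 mol
2Cl⁻ → Cl₂ + 2e⁻, so n(Cl₂) = 0.3081 / 2 = 0.1541 mol
V = 0.1541 × 24.0 = 3.698 L
= 3700 mL

3700 mL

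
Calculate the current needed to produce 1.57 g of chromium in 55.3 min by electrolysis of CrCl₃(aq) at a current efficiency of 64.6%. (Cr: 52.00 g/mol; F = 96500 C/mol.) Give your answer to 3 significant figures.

n(Cr) = 1.57 / 52.00 = 0.03019 mol
Cr³⁺ + 3e⁻ → Cr, so n(e⁻) = 3 × 0.03019 = 0.09057 mol
Q = 0.09057 × 96500 / 0.646 = 13530 C
I = Q / t = 13530 / 3318 s = 4.08 A

4.08 A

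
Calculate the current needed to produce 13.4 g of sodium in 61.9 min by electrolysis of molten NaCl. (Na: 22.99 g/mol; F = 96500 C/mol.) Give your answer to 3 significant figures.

15.1 A

n(Na) = 13.4 / 22.99 = 0.5829 mol
Na⁺ + e⁻ → Na, so n(e⁻) = 0.5829 mol
Q = 0.5829 × 96500 = 56250 C
I = Q / t = 56250 / 3714 s = 15.1 A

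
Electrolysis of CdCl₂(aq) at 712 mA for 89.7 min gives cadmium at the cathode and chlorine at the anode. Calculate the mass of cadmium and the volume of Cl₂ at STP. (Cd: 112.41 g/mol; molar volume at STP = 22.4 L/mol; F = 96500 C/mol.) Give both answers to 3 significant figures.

2.23 g Cd; 0.445 L Cl₂

Q = 0.712 × 5382 = 3832 C; n(e⁻) = 3832 / 96500 = 0.03971 mol
Cathode: Cd²⁺ + 2e⁻ → Cd → n(Cd) = 0.03971/2 = 0.01986 mol → 2.23 g
Anode: 2Cl⁻ → Cl₂ + 2e⁻ → n(Cl₂) = 0.03971/2 = 0.01986 mol → 0.445 L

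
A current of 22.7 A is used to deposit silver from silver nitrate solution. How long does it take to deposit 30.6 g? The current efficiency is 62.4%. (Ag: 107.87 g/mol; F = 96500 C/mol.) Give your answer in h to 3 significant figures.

n(Ag) = 30.6 / 107.87 = 0.2837 mol
Ag⁺ + e⁻ → Ag, so n(e⁻) = 0.2837 mol
Q = 0.2837 × 96500 / 0.624 = 43870 C
t = Q / I = 43870 / 22.7 = 1933 s = 0.537 h

0.537 h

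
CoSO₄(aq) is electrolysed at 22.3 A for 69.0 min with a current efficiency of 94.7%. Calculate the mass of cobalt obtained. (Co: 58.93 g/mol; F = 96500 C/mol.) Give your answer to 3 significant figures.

Q = 22.3 × 4140 = 92320 C
n(e⁻) = 92320 / 96500 = 0.9567 mol
Co²⁺ + 2e⁻ → Co, so theoretical m(Co) = 0.4784 × 58.93 = 28.19 g
Actual mass = 94.7% × 28.19 = 26.7 g

26.7 g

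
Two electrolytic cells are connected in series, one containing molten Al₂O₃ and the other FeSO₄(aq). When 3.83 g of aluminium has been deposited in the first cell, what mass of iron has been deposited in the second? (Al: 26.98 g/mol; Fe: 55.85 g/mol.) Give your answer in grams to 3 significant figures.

n(Al) = 3.83 / 26.98 = 0.1420 mol
Al³⁺ + 3e⁻ → Al, so n(e⁻) = 3 × 0.1420 = 0.4260 mol
Same current for the same time ⇒ same n(e⁻) = 0.4260 mol in both cells.
Fe²⁺ + 2e⁻ → Fe, so n(Fe) = 0.4260 / 2 = 0.2130 mol
m(Fe) = 0.2130 × 55.85 = 11.9 g

11.9 g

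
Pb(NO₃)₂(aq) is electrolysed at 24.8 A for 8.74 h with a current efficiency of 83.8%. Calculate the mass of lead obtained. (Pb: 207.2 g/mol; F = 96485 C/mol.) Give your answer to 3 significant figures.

702 g

Q = 24.8 × 31464 = 7.803×10^5 C
n(e⁻) = 7.803×10^5 / 96485 = 8.087 mol
Pb²⁺ + 2e⁻ → Pb, so theoretical m(Pb) = 4.044 × 207.2 = 837.9 g
Actual mass = 83.8% × 837.9 = 702 g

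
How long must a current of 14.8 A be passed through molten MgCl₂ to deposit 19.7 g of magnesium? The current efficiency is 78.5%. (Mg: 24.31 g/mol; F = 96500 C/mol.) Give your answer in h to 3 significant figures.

3.74 h

n(Mg) = 19.7 / 24.31 = 0.8104 mol
Mg²⁺ + 2e⁻ → Mg, so n(e⁻) = 2 × 0.8104 = 1.621 mol
Q = 1.621 × 96500 / 0.785 = 1.993×10^5 C
t = Q / I = 1.993×10^5 / 14.8 = 13470 s = 3.74 h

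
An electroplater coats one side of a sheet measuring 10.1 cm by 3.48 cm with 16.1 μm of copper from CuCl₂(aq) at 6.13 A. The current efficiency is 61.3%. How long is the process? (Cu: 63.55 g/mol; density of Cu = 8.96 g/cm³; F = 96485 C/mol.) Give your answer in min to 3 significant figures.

Plated area = 10.1 × 3.48 = 35.15 cm²
Volume = 35.15 × 16.1×10⁻⁴ cm = 0.05659 cm³
m(Cu) = 0.05659 × 8.96 = 0.5070 g
n(Cu) = 0.5070 / 63.55 = 0.007978 mol; n(e⁻) = 2 × 0.007978 = 0.01596 mol
Q = 0.01596 × 96485 / 0.613 = 2512 C
t = 2512 / 6.13 = 409.8 s = 6.83 min

6.83 min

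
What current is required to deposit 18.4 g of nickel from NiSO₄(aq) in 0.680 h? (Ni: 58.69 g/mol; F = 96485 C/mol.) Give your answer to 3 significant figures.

24.7 A

n(Ni) = 18.4 / 58.69 = 0.3135 mol
Ni²⁺ + 2e⁻ → Ni, so n(e⁻) = 2 × 0.3135 = 0.6270 mol
Q = 0.6270 × 96485 = 60500 C
I = Q / t = 60500 / 2448 s = 24.7 A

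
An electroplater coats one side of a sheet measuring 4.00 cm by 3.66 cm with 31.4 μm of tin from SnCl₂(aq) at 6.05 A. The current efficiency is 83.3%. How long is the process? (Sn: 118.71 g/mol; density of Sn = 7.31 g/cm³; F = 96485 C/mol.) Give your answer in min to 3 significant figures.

1.81 min

Plated area = 4.00 × 3.66 = 14.64 cm²
Volume = 14.64 × 31.4×10⁻⁴ cm = 0.04597 cm³
m(Sn) = 0.04597 × 7.31 = 0.3360 g
n(Sn) = 0.3360 / 118.71 = 0.002830 mol; n(e⁻) = 2 × 0.002830 = 0.005660 mol
Q = 0.005660 × 96485 / 0.833 = 655.6 C
t = 655.6 / 6.05 = 108.4 s = 1.81 min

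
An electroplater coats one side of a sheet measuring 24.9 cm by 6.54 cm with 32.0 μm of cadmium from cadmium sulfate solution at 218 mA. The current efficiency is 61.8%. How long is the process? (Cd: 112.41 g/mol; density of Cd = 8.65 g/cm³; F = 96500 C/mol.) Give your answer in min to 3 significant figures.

Plated area = 24.9 × 6.54 = 162.8 cm²
Volume = 162.8 × 32.0×10⁻⁴ cm = 0.5210 cm³
m(Cd) = 0.5210 × 8.65 = 4.507 g
n(Cd) = 4.507 / 112.41 = 0.04009 mol; n(e⁻) = 2 × 0.04009 = 0.08018 mol
Q = 0.08018 × 96500 / 0.618 = 12520 C
t = 12520 / 0.218 = 57430 s = 957 min

957 min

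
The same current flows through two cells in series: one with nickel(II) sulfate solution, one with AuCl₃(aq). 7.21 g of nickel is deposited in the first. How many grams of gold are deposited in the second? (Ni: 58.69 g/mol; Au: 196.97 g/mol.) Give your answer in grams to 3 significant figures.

n(Ni) = 7.21 / 58.69 = 0.1228 mol
Ni²⁺ + 2e⁻ → Ni, so n(e⁻) = 2 × 0.1228 = 0.2456 mol
In series, the same 0.2456 mol of electrons flows through the second cell.
Au³⁺ + 3e⁻ → Au, so n(Au) = 0.2456 / 3 = 0.08187 mol
m(Au) = 0.08187 × 196.97 = 16.1 g

16.1 g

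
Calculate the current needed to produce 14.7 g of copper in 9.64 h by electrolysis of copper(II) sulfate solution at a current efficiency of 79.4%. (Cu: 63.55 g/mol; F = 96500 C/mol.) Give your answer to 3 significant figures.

n(Cu) = 14.7 / 63.55 = 0.2313 mol
Cu²⁺ + 2e⁻ → Cu, so n(e⁻) = 2 × 0.2313 = 0.4626 mol
Q = 0.4626 × 96500 / 0.794 = 56220 C
I = Q / t = 56220 / 34704 s = 1.62 A

1.62 A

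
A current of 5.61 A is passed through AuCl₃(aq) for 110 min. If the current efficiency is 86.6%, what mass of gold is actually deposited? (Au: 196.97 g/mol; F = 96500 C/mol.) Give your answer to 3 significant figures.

Q = 5.61 × 6600 = 37030 C
n(e⁻) = 37030 / 96500 = 0.3837 mol
Au³⁺ + 3e⁻ → Au, so theoretical m(Au) = 0.1279 × 196.97 = 25.19 g
Actual mass = 86.6% × 25.19 = 21.8 g

21.8 g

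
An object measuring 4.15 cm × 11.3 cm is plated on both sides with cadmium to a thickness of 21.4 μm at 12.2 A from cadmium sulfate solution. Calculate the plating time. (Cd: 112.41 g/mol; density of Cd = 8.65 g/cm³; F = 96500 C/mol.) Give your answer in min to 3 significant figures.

4.07 min

Plated area = 2 × 4.15 × 11.3 = 93.79 cm²
Volume = 93.79 × 21.4×10⁻⁴ cm = 0.2007 cm³
m(Cd) = 0.2007 × 8.65 = 1.736 g
n(Cd) = 1.736 / 112.41 = 0.01544 mol; n(e⁻) = 2 × 0.01544 = 0.03088 mol
Q = 0.03088 × 96500 = 2980 C
t = 2980 / 12.2 = 244.3 s = 4.07 min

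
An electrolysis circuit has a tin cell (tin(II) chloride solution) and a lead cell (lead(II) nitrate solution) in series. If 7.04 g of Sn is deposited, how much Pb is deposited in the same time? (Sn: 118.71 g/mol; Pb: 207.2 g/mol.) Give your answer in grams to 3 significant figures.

n(Sn) = 7.04 / 118.71 = 0.05930 mol
Sn²⁺ + 2e⁻ → Sn, so n(e⁻) = 2 × 0.05930 = 0.1186 mol
In series, the same 0.1186 mol of electrons flows through the second cell.
Pb²⁺ + 2e⁻ → Pb, so n(Pb) = 0.1186 / 2 = 0.05930 mol
m(Pb) = 0.05930 × 207.2 = 12.3 g

12.3 g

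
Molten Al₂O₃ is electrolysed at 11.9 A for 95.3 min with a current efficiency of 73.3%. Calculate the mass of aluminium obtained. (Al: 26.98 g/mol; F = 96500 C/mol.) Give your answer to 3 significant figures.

4.65 g

Q = 11.9 × 5718 = 68040 C
n(e⁻) = 68040 / 96500 = 0.7051 mol
Al³⁺ + 3e⁻ → Al, so theoretical m(Al) = 0.2350 × 26.98 = 6.340 g
Actual mass = 73.3% × 6.340 = 4.65 g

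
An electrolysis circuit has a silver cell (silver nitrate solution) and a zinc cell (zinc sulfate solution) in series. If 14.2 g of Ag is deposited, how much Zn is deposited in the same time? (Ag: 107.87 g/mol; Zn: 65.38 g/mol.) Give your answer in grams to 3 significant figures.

4.30 g

n(Ag) = 14.2 / 107.87 = 0.1316 mol
Ag⁺ + e⁻ → Ag, so n(e⁻) = 0.1316 mol
Since the cells are in series, n(e⁻) in the Zn cell is also 0.1316 mol.
Zn²⁺ + 2e⁻ → Zn, so n(Zn) = 0.1316 / 2 = 0.06580 mol
m(Zn) = 0.06580 × 65.38 = 4.30 g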